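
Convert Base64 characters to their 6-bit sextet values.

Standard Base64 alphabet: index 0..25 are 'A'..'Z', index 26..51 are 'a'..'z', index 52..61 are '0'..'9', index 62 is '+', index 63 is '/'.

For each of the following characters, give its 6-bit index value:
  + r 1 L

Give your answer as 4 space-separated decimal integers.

Answer: 62 43 53 11

Derivation:
'+': index 62
'r': a..z range, 26 + ord('r') − ord('a') = 43
'1': 0..9 range, 52 + ord('1') − ord('0') = 53
'L': A..Z range, ord('L') − ord('A') = 11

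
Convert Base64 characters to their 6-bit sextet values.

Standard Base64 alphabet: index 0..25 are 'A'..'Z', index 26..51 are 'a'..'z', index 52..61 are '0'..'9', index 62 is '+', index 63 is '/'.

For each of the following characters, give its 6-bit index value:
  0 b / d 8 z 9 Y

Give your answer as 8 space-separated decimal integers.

'0': 0..9 range, 52 + ord('0') − ord('0') = 52
'b': a..z range, 26 + ord('b') − ord('a') = 27
'/': index 63
'd': a..z range, 26 + ord('d') − ord('a') = 29
'8': 0..9 range, 52 + ord('8') − ord('0') = 60
'z': a..z range, 26 + ord('z') − ord('a') = 51
'9': 0..9 range, 52 + ord('9') − ord('0') = 61
'Y': A..Z range, ord('Y') − ord('A') = 24

Answer: 52 27 63 29 60 51 61 24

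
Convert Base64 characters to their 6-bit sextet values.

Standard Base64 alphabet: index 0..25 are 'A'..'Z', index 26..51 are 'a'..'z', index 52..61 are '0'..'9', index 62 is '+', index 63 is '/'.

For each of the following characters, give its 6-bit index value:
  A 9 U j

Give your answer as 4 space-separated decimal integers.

Answer: 0 61 20 35

Derivation:
'A': A..Z range, ord('A') − ord('A') = 0
'9': 0..9 range, 52 + ord('9') − ord('0') = 61
'U': A..Z range, ord('U') − ord('A') = 20
'j': a..z range, 26 + ord('j') − ord('a') = 35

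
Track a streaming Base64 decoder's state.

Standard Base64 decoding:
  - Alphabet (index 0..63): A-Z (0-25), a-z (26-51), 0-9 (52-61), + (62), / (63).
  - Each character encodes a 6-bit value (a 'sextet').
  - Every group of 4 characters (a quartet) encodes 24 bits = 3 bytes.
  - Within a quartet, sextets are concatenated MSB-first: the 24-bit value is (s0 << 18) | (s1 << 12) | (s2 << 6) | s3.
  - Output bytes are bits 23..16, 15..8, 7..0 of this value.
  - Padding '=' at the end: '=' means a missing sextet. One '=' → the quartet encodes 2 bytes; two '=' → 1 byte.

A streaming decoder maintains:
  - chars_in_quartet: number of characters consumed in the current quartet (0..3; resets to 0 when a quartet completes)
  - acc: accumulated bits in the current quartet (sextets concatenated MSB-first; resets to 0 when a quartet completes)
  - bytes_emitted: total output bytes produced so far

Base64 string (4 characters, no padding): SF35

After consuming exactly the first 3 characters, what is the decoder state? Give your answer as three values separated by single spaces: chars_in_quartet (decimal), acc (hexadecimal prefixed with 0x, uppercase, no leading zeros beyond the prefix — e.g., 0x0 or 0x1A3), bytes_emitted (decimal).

Answer: 3 0x12177 0

Derivation:
After char 0 ('S'=18): chars_in_quartet=1 acc=0x12 bytes_emitted=0
After char 1 ('F'=5): chars_in_quartet=2 acc=0x485 bytes_emitted=0
After char 2 ('3'=55): chars_in_quartet=3 acc=0x12177 bytes_emitted=0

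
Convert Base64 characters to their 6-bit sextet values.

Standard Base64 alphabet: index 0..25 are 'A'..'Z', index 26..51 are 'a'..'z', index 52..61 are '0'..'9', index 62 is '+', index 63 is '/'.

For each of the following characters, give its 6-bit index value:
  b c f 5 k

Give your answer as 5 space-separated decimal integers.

'b': a..z range, 26 + ord('b') − ord('a') = 27
'c': a..z range, 26 + ord('c') − ord('a') = 28
'f': a..z range, 26 + ord('f') − ord('a') = 31
'5': 0..9 range, 52 + ord('5') − ord('0') = 57
'k': a..z range, 26 + ord('k') − ord('a') = 36

Answer: 27 28 31 57 36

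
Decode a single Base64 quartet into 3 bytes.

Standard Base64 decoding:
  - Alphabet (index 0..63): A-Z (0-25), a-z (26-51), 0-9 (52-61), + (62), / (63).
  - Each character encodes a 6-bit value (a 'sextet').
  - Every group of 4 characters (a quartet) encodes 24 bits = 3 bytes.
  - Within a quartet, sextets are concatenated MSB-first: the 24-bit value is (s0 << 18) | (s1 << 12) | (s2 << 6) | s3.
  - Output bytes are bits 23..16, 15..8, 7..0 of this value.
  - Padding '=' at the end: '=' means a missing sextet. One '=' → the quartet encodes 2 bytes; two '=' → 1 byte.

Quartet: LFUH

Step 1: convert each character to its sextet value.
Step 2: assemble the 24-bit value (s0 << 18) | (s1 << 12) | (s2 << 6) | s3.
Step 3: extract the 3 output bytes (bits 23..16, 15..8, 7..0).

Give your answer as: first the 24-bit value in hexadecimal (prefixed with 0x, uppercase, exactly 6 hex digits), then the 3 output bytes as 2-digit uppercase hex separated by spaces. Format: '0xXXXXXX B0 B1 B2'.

Answer: 0x2C5507 2C 55 07

Derivation:
Sextets: L=11, F=5, U=20, H=7
24-bit: (11<<18) | (5<<12) | (20<<6) | 7
      = 0x2C0000 | 0x005000 | 0x000500 | 0x000007
      = 0x2C5507
Bytes: (v>>16)&0xFF=2C, (v>>8)&0xFF=55, v&0xFF=07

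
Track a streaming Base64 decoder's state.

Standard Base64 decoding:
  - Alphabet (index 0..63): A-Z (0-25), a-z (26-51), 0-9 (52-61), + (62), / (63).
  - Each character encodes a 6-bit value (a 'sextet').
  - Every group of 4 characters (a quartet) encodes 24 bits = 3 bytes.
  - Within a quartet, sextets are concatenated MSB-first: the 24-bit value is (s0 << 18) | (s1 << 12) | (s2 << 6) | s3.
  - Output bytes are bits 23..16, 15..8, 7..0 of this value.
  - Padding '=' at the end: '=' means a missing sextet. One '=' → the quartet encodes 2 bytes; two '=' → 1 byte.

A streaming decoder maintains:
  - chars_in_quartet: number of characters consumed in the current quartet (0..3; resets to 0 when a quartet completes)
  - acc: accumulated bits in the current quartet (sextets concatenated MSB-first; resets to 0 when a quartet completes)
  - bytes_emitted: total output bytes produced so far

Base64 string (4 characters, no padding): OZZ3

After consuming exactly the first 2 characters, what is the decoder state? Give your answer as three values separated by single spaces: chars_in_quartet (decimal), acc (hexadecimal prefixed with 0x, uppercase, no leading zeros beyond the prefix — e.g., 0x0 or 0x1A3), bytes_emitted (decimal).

Answer: 2 0x399 0

Derivation:
After char 0 ('O'=14): chars_in_quartet=1 acc=0xE bytes_emitted=0
After char 1 ('Z'=25): chars_in_quartet=2 acc=0x399 bytes_emitted=0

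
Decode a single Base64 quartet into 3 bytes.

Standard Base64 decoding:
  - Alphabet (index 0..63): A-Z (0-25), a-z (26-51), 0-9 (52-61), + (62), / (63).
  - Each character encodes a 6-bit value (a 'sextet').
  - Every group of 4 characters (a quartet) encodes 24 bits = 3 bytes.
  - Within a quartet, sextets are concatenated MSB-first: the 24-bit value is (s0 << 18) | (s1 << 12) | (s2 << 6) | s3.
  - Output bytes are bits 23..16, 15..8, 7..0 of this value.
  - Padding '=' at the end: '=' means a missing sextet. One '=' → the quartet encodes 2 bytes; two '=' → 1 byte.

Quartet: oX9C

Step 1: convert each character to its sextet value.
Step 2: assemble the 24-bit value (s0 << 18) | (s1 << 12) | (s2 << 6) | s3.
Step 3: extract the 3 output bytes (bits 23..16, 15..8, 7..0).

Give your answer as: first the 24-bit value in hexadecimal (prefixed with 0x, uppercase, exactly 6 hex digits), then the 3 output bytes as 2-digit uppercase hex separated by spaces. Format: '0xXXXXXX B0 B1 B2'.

Answer: 0xA17F42 A1 7F 42

Derivation:
Sextets: o=40, X=23, 9=61, C=2
24-bit: (40<<18) | (23<<12) | (61<<6) | 2
      = 0xA00000 | 0x017000 | 0x000F40 | 0x000002
      = 0xA17F42
Bytes: (v>>16)&0xFF=A1, (v>>8)&0xFF=7F, v&0xFF=42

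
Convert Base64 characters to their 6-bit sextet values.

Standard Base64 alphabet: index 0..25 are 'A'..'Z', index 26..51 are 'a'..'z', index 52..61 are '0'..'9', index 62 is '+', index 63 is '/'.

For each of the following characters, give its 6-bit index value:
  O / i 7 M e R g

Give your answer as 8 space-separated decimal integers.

Answer: 14 63 34 59 12 30 17 32

Derivation:
'O': A..Z range, ord('O') − ord('A') = 14
'/': index 63
'i': a..z range, 26 + ord('i') − ord('a') = 34
'7': 0..9 range, 52 + ord('7') − ord('0') = 59
'M': A..Z range, ord('M') − ord('A') = 12
'e': a..z range, 26 + ord('e') − ord('a') = 30
'R': A..Z range, ord('R') − ord('A') = 17
'g': a..z range, 26 + ord('g') − ord('a') = 32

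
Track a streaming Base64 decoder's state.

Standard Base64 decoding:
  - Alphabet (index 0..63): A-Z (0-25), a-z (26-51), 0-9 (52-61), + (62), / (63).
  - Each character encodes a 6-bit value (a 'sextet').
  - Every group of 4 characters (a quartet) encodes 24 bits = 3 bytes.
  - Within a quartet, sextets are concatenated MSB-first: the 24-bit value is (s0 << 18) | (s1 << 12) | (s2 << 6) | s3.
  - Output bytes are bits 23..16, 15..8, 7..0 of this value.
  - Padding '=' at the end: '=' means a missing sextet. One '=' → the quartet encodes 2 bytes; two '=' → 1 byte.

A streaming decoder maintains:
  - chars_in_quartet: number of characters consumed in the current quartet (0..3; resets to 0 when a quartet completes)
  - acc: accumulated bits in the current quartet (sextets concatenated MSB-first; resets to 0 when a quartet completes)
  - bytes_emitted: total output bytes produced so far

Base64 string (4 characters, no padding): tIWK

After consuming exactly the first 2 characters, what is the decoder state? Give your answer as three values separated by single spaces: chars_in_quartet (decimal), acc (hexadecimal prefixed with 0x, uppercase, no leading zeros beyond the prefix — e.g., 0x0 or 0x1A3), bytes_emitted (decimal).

After char 0 ('t'=45): chars_in_quartet=1 acc=0x2D bytes_emitted=0
After char 1 ('I'=8): chars_in_quartet=2 acc=0xB48 bytes_emitted=0

Answer: 2 0xB48 0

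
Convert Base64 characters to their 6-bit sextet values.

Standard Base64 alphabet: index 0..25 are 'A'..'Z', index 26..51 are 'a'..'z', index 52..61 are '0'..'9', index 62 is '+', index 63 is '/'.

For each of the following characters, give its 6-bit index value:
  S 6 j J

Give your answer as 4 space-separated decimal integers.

'S': A..Z range, ord('S') − ord('A') = 18
'6': 0..9 range, 52 + ord('6') − ord('0') = 58
'j': a..z range, 26 + ord('j') − ord('a') = 35
'J': A..Z range, ord('J') − ord('A') = 9

Answer: 18 58 35 9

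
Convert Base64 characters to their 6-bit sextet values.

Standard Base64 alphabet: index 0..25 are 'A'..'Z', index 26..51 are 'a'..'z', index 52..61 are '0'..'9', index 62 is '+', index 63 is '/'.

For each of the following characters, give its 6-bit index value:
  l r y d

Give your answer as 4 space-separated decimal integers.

Answer: 37 43 50 29

Derivation:
'l': a..z range, 26 + ord('l') − ord('a') = 37
'r': a..z range, 26 + ord('r') − ord('a') = 43
'y': a..z range, 26 + ord('y') − ord('a') = 50
'd': a..z range, 26 + ord('d') − ord('a') = 29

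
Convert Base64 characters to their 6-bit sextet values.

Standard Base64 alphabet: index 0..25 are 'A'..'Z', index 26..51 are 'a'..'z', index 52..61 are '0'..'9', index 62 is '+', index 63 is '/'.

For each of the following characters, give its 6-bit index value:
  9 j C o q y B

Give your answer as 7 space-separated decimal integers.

'9': 0..9 range, 52 + ord('9') − ord('0') = 61
'j': a..z range, 26 + ord('j') − ord('a') = 35
'C': A..Z range, ord('C') − ord('A') = 2
'o': a..z range, 26 + ord('o') − ord('a') = 40
'q': a..z range, 26 + ord('q') − ord('a') = 42
'y': a..z range, 26 + ord('y') − ord('a') = 50
'B': A..Z range, ord('B') − ord('A') = 1

Answer: 61 35 2 40 42 50 1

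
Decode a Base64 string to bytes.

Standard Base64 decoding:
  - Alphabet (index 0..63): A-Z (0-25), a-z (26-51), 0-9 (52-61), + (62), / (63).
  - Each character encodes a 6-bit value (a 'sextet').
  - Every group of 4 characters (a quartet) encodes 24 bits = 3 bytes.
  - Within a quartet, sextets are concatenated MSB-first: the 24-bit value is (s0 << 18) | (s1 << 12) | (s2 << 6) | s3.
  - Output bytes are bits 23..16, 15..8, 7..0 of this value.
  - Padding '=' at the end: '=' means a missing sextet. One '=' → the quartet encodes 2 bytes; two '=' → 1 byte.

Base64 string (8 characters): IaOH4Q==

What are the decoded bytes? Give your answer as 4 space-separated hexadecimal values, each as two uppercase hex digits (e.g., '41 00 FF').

Answer: 21 A3 87 E1

Derivation:
After char 0 ('I'=8): chars_in_quartet=1 acc=0x8 bytes_emitted=0
After char 1 ('a'=26): chars_in_quartet=2 acc=0x21A bytes_emitted=0
After char 2 ('O'=14): chars_in_quartet=3 acc=0x868E bytes_emitted=0
After char 3 ('H'=7): chars_in_quartet=4 acc=0x21A387 -> emit 21 A3 87, reset; bytes_emitted=3
After char 4 ('4'=56): chars_in_quartet=1 acc=0x38 bytes_emitted=3
After char 5 ('Q'=16): chars_in_quartet=2 acc=0xE10 bytes_emitted=3
Padding '==': partial quartet acc=0xE10 -> emit E1; bytes_emitted=4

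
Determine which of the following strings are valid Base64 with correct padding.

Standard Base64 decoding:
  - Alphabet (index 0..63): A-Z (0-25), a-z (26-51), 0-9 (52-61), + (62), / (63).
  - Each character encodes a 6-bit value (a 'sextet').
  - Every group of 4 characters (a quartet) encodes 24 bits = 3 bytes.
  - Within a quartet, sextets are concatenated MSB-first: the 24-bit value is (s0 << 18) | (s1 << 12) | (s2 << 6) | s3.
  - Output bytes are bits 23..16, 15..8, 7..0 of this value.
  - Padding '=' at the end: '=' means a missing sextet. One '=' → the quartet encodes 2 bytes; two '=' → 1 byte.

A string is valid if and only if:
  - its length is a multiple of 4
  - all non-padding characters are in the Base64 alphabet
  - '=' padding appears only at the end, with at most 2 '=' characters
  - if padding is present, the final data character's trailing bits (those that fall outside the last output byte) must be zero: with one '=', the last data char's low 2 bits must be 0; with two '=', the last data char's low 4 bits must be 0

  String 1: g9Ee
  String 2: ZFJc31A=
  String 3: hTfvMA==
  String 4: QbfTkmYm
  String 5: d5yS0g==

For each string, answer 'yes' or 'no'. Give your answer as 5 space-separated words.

String 1: 'g9Ee' → valid
String 2: 'ZFJc31A=' → valid
String 3: 'hTfvMA==' → valid
String 4: 'QbfTkmYm' → valid
String 5: 'd5yS0g==' → valid

Answer: yes yes yes yes yes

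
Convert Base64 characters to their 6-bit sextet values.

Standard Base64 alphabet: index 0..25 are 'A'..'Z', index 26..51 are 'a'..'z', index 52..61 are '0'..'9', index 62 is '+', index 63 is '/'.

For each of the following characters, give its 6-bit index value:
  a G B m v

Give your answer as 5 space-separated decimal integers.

Answer: 26 6 1 38 47

Derivation:
'a': a..z range, 26 + ord('a') − ord('a') = 26
'G': A..Z range, ord('G') − ord('A') = 6
'B': A..Z range, ord('B') − ord('A') = 1
'm': a..z range, 26 + ord('m') − ord('a') = 38
'v': a..z range, 26 + ord('v') − ord('a') = 47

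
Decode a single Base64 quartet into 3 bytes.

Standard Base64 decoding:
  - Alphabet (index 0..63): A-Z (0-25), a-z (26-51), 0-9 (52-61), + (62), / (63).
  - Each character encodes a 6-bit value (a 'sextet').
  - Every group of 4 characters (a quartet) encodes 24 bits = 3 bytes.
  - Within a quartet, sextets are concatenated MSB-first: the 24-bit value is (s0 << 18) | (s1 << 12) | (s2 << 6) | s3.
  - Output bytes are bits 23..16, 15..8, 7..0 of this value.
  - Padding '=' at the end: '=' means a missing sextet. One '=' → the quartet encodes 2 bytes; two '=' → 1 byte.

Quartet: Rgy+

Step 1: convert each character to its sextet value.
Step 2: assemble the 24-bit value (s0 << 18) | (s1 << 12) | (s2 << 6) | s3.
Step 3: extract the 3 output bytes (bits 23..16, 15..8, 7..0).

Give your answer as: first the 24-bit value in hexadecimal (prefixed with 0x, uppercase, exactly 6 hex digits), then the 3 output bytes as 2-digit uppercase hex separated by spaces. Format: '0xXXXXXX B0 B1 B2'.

Answer: 0x460CBE 46 0C BE

Derivation:
Sextets: R=17, g=32, y=50, +=62
24-bit: (17<<18) | (32<<12) | (50<<6) | 62
      = 0x440000 | 0x020000 | 0x000C80 | 0x00003E
      = 0x460CBE
Bytes: (v>>16)&0xFF=46, (v>>8)&0xFF=0C, v&0xFF=BE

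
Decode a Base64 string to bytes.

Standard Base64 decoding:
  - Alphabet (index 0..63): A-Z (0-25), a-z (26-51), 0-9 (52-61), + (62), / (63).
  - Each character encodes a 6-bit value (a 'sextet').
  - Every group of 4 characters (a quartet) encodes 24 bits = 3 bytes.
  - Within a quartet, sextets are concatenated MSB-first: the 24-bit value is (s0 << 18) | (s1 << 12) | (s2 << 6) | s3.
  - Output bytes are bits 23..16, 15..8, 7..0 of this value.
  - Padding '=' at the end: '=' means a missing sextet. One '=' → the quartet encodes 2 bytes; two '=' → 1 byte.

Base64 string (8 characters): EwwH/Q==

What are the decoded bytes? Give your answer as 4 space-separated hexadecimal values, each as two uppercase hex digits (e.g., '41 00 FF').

After char 0 ('E'=4): chars_in_quartet=1 acc=0x4 bytes_emitted=0
After char 1 ('w'=48): chars_in_quartet=2 acc=0x130 bytes_emitted=0
After char 2 ('w'=48): chars_in_quartet=3 acc=0x4C30 bytes_emitted=0
After char 3 ('H'=7): chars_in_quartet=4 acc=0x130C07 -> emit 13 0C 07, reset; bytes_emitted=3
After char 4 ('/'=63): chars_in_quartet=1 acc=0x3F bytes_emitted=3
After char 5 ('Q'=16): chars_in_quartet=2 acc=0xFD0 bytes_emitted=3
Padding '==': partial quartet acc=0xFD0 -> emit FD; bytes_emitted=4

Answer: 13 0C 07 FD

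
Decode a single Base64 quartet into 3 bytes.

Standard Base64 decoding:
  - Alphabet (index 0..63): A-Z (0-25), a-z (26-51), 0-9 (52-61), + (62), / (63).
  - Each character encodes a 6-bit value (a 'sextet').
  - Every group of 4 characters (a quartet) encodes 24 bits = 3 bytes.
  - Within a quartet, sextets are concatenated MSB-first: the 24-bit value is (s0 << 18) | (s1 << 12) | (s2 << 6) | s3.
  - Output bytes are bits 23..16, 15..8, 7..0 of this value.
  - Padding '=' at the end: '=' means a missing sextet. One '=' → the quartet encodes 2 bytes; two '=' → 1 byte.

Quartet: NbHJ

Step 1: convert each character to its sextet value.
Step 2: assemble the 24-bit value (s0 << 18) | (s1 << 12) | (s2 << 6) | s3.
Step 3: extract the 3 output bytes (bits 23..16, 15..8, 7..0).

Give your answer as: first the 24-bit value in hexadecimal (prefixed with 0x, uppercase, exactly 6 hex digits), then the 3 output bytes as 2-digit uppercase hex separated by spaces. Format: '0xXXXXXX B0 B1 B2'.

Sextets: N=13, b=27, H=7, J=9
24-bit: (13<<18) | (27<<12) | (7<<6) | 9
      = 0x340000 | 0x01B000 | 0x0001C0 | 0x000009
      = 0x35B1C9
Bytes: (v>>16)&0xFF=35, (v>>8)&0xFF=B1, v&0xFF=C9

Answer: 0x35B1C9 35 B1 C9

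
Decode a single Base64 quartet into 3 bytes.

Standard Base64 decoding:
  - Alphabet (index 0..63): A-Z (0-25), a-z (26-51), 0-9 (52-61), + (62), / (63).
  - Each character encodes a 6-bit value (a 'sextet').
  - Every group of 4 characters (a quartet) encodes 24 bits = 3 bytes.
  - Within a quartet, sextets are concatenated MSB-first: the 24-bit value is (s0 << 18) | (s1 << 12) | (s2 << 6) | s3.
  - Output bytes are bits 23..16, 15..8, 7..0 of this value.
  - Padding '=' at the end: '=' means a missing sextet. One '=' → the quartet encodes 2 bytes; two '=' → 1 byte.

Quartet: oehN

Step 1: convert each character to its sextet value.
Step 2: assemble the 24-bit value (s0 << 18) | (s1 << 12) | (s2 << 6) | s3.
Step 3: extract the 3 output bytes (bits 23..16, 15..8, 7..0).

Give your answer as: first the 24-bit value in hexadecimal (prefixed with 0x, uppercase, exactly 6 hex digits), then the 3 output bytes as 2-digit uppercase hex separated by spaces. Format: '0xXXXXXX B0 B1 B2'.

Answer: 0xA1E84D A1 E8 4D

Derivation:
Sextets: o=40, e=30, h=33, N=13
24-bit: (40<<18) | (30<<12) | (33<<6) | 13
      = 0xA00000 | 0x01E000 | 0x000840 | 0x00000D
      = 0xA1E84D
Bytes: (v>>16)&0xFF=A1, (v>>8)&0xFF=E8, v&0xFF=4D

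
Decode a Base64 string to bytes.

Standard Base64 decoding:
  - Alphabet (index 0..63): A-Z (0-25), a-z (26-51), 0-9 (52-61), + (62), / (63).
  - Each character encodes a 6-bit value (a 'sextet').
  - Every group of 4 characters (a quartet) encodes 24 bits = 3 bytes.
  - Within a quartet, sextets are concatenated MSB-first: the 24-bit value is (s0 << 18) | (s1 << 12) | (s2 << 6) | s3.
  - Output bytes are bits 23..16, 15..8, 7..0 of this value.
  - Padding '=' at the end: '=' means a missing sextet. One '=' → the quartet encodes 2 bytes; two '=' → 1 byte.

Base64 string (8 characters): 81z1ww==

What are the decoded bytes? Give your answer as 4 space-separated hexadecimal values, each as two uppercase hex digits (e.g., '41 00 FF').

Answer: F3 5C F5 C3

Derivation:
After char 0 ('8'=60): chars_in_quartet=1 acc=0x3C bytes_emitted=0
After char 1 ('1'=53): chars_in_quartet=2 acc=0xF35 bytes_emitted=0
After char 2 ('z'=51): chars_in_quartet=3 acc=0x3CD73 bytes_emitted=0
After char 3 ('1'=53): chars_in_quartet=4 acc=0xF35CF5 -> emit F3 5C F5, reset; bytes_emitted=3
After char 4 ('w'=48): chars_in_quartet=1 acc=0x30 bytes_emitted=3
After char 5 ('w'=48): chars_in_quartet=2 acc=0xC30 bytes_emitted=3
Padding '==': partial quartet acc=0xC30 -> emit C3; bytes_emitted=4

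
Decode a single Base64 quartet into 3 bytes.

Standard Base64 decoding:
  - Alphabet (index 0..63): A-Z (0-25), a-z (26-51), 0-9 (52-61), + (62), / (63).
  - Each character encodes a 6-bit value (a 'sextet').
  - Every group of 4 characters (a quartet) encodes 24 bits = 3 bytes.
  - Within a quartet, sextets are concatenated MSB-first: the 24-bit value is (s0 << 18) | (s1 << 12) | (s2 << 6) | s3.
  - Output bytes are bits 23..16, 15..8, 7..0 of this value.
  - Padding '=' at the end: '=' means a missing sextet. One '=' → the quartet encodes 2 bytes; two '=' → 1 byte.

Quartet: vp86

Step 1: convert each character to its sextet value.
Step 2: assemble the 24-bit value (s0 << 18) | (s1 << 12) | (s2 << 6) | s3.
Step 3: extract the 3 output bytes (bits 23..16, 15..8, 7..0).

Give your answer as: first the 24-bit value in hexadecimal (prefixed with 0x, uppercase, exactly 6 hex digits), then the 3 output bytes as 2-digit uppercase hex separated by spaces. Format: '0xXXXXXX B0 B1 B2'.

Answer: 0xBE9F3A BE 9F 3A

Derivation:
Sextets: v=47, p=41, 8=60, 6=58
24-bit: (47<<18) | (41<<12) | (60<<6) | 58
      = 0xBC0000 | 0x029000 | 0x000F00 | 0x00003A
      = 0xBE9F3A
Bytes: (v>>16)&0xFF=BE, (v>>8)&0xFF=9F, v&0xFF=3A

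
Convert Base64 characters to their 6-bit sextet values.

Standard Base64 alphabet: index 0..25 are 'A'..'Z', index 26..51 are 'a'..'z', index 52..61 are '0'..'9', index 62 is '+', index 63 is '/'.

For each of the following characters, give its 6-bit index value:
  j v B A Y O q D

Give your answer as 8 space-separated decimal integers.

'j': a..z range, 26 + ord('j') − ord('a') = 35
'v': a..z range, 26 + ord('v') − ord('a') = 47
'B': A..Z range, ord('B') − ord('A') = 1
'A': A..Z range, ord('A') − ord('A') = 0
'Y': A..Z range, ord('Y') − ord('A') = 24
'O': A..Z range, ord('O') − ord('A') = 14
'q': a..z range, 26 + ord('q') − ord('a') = 42
'D': A..Z range, ord('D') − ord('A') = 3

Answer: 35 47 1 0 24 14 42 3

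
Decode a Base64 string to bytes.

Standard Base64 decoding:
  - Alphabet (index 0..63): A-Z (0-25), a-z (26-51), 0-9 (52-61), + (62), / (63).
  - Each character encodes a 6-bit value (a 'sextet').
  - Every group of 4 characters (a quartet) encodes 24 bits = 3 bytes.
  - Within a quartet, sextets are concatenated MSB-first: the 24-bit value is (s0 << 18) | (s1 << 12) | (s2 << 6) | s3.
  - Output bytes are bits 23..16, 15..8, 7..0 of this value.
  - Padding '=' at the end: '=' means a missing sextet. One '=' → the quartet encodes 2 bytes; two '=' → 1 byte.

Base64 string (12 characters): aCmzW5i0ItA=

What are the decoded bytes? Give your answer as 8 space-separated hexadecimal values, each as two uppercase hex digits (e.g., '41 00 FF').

After char 0 ('a'=26): chars_in_quartet=1 acc=0x1A bytes_emitted=0
After char 1 ('C'=2): chars_in_quartet=2 acc=0x682 bytes_emitted=0
After char 2 ('m'=38): chars_in_quartet=3 acc=0x1A0A6 bytes_emitted=0
After char 3 ('z'=51): chars_in_quartet=4 acc=0x6829B3 -> emit 68 29 B3, reset; bytes_emitted=3
After char 4 ('W'=22): chars_in_quartet=1 acc=0x16 bytes_emitted=3
After char 5 ('5'=57): chars_in_quartet=2 acc=0x5B9 bytes_emitted=3
After char 6 ('i'=34): chars_in_quartet=3 acc=0x16E62 bytes_emitted=3
After char 7 ('0'=52): chars_in_quartet=4 acc=0x5B98B4 -> emit 5B 98 B4, reset; bytes_emitted=6
After char 8 ('I'=8): chars_in_quartet=1 acc=0x8 bytes_emitted=6
After char 9 ('t'=45): chars_in_quartet=2 acc=0x22D bytes_emitted=6
After char 10 ('A'=0): chars_in_quartet=3 acc=0x8B40 bytes_emitted=6
Padding '=': partial quartet acc=0x8B40 -> emit 22 D0; bytes_emitted=8

Answer: 68 29 B3 5B 98 B4 22 D0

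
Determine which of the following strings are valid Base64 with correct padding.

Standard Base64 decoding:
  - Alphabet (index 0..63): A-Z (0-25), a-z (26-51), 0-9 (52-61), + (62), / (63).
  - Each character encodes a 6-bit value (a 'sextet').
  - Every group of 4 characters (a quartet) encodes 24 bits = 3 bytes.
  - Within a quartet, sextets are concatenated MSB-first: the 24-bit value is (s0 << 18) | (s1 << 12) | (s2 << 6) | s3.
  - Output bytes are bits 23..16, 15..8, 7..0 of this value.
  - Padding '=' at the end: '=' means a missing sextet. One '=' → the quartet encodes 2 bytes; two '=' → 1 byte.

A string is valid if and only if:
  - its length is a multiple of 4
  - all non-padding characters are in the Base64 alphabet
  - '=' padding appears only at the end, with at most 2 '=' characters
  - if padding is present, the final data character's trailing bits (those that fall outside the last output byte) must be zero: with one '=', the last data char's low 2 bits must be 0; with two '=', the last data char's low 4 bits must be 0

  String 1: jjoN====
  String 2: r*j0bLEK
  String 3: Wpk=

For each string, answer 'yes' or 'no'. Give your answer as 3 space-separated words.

Answer: no no yes

Derivation:
String 1: 'jjoN====' → invalid (4 pad chars (max 2))
String 2: 'r*j0bLEK' → invalid (bad char(s): ['*'])
String 3: 'Wpk=' → valid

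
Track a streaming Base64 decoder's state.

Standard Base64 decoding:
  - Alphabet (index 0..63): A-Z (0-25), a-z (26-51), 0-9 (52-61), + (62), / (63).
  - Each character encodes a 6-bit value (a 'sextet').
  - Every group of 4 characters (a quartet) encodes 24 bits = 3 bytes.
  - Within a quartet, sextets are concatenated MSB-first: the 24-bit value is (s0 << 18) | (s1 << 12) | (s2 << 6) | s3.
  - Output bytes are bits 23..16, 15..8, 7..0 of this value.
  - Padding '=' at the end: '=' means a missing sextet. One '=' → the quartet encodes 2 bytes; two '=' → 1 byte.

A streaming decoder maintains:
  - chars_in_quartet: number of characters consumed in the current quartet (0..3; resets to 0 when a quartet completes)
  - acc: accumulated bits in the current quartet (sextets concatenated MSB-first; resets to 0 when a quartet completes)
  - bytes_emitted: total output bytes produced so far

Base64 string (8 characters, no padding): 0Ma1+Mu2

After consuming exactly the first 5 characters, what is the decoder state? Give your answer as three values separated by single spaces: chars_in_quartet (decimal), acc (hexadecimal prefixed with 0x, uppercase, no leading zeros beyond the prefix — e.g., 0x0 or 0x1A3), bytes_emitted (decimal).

After char 0 ('0'=52): chars_in_quartet=1 acc=0x34 bytes_emitted=0
After char 1 ('M'=12): chars_in_quartet=2 acc=0xD0C bytes_emitted=0
After char 2 ('a'=26): chars_in_quartet=3 acc=0x3431A bytes_emitted=0
After char 3 ('1'=53): chars_in_quartet=4 acc=0xD0C6B5 -> emit D0 C6 B5, reset; bytes_emitted=3
After char 4 ('+'=62): chars_in_quartet=1 acc=0x3E bytes_emitted=3

Answer: 1 0x3E 3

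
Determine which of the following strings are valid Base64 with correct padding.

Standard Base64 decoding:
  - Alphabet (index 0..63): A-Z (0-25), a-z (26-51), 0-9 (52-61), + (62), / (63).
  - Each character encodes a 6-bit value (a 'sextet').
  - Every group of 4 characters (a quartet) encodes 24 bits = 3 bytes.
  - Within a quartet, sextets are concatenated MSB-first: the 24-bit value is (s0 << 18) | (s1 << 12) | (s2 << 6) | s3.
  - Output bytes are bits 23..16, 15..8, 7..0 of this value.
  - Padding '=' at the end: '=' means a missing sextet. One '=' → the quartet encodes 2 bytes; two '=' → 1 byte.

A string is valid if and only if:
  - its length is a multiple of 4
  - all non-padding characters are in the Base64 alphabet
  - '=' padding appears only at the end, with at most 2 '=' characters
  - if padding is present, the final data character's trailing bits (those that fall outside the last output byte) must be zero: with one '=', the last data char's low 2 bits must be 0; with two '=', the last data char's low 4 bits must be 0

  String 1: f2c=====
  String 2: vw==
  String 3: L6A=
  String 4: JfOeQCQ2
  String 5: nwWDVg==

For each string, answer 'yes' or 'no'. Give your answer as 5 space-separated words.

String 1: 'f2c=====' → invalid (5 pad chars (max 2))
String 2: 'vw==' → valid
String 3: 'L6A=' → valid
String 4: 'JfOeQCQ2' → valid
String 5: 'nwWDVg==' → valid

Answer: no yes yes yes yes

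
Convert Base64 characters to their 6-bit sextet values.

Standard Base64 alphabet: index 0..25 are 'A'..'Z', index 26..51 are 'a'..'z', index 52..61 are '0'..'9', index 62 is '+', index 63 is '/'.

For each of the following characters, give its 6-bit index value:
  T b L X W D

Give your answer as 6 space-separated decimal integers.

Answer: 19 27 11 23 22 3

Derivation:
'T': A..Z range, ord('T') − ord('A') = 19
'b': a..z range, 26 + ord('b') − ord('a') = 27
'L': A..Z range, ord('L') − ord('A') = 11
'X': A..Z range, ord('X') − ord('A') = 23
'W': A..Z range, ord('W') − ord('A') = 22
'D': A..Z range, ord('D') − ord('A') = 3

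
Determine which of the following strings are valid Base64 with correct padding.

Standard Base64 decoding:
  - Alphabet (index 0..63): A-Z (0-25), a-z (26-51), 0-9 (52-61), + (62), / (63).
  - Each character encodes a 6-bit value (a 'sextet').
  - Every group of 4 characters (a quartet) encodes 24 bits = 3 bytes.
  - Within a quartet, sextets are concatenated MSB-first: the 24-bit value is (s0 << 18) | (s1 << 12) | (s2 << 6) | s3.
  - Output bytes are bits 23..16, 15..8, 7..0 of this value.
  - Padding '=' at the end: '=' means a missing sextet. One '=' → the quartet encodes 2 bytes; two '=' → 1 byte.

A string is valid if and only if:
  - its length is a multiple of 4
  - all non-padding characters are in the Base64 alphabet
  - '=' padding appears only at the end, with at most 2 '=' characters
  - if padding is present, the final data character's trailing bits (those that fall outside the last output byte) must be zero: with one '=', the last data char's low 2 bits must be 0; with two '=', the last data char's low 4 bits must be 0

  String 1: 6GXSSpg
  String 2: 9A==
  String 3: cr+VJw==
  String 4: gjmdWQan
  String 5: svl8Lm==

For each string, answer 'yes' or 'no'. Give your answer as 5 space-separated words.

Answer: no yes yes yes no

Derivation:
String 1: '6GXSSpg' → invalid (len=7 not mult of 4)
String 2: '9A==' → valid
String 3: 'cr+VJw==' → valid
String 4: 'gjmdWQan' → valid
String 5: 'svl8Lm==' → invalid (bad trailing bits)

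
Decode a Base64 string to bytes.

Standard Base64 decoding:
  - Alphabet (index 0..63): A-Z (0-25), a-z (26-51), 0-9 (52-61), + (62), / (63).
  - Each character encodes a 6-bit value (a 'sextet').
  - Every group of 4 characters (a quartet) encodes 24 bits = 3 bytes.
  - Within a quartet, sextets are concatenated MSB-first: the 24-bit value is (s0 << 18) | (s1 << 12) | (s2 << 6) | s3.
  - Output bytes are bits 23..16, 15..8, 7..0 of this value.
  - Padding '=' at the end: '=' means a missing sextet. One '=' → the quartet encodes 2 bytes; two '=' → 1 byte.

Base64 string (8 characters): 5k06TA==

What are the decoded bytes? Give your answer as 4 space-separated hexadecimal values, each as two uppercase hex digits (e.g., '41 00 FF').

After char 0 ('5'=57): chars_in_quartet=1 acc=0x39 bytes_emitted=0
After char 1 ('k'=36): chars_in_quartet=2 acc=0xE64 bytes_emitted=0
After char 2 ('0'=52): chars_in_quartet=3 acc=0x39934 bytes_emitted=0
After char 3 ('6'=58): chars_in_quartet=4 acc=0xE64D3A -> emit E6 4D 3A, reset; bytes_emitted=3
After char 4 ('T'=19): chars_in_quartet=1 acc=0x13 bytes_emitted=3
After char 5 ('A'=0): chars_in_quartet=2 acc=0x4C0 bytes_emitted=3
Padding '==': partial quartet acc=0x4C0 -> emit 4C; bytes_emitted=4

Answer: E6 4D 3A 4C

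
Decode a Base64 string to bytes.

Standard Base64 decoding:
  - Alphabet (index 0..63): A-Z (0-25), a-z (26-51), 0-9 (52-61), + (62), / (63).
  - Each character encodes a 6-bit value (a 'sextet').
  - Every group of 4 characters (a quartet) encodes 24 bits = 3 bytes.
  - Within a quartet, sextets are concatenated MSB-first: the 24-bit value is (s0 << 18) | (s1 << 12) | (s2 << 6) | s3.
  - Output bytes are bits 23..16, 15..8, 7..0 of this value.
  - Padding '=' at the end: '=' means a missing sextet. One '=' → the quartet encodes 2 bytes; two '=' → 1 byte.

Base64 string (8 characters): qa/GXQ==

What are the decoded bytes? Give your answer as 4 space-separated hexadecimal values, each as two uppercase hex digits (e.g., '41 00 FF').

Answer: A9 AF C6 5D

Derivation:
After char 0 ('q'=42): chars_in_quartet=1 acc=0x2A bytes_emitted=0
After char 1 ('a'=26): chars_in_quartet=2 acc=0xA9A bytes_emitted=0
After char 2 ('/'=63): chars_in_quartet=3 acc=0x2A6BF bytes_emitted=0
After char 3 ('G'=6): chars_in_quartet=4 acc=0xA9AFC6 -> emit A9 AF C6, reset; bytes_emitted=3
After char 4 ('X'=23): chars_in_quartet=1 acc=0x17 bytes_emitted=3
After char 5 ('Q'=16): chars_in_quartet=2 acc=0x5D0 bytes_emitted=3
Padding '==': partial quartet acc=0x5D0 -> emit 5D; bytes_emitted=4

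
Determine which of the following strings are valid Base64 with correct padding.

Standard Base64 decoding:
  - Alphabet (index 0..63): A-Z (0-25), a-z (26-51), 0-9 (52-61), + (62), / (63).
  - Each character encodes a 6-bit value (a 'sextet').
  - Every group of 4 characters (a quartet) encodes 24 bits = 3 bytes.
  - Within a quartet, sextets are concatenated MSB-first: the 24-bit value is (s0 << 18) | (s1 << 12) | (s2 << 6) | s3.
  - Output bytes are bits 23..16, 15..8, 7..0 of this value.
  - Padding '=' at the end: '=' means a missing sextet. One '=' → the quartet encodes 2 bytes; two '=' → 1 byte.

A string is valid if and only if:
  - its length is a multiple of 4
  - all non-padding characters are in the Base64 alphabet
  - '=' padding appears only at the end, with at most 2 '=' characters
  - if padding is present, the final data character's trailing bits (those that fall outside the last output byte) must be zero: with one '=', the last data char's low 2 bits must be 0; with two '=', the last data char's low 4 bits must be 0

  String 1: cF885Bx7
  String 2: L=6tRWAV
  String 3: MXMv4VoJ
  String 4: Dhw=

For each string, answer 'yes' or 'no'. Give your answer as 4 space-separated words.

String 1: 'cF885Bx7' → valid
String 2: 'L=6tRWAV' → invalid (bad char(s): ['=']; '=' in middle)
String 3: 'MXMv4VoJ' → valid
String 4: 'Dhw=' → valid

Answer: yes no yes yes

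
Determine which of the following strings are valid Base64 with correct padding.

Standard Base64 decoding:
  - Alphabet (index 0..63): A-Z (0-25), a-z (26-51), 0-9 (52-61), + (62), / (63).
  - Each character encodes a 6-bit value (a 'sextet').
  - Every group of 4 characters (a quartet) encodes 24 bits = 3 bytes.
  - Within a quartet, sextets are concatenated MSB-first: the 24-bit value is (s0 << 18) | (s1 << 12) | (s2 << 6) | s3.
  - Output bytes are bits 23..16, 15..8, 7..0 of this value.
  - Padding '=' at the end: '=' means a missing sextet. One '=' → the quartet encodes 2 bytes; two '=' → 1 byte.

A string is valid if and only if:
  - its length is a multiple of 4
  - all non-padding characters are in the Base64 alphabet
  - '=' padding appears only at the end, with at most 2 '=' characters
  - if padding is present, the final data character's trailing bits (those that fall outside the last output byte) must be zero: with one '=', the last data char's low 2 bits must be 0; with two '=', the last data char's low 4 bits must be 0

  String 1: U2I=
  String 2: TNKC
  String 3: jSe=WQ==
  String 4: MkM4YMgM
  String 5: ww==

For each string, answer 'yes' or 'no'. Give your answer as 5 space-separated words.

Answer: yes yes no yes yes

Derivation:
String 1: 'U2I=' → valid
String 2: 'TNKC' → valid
String 3: 'jSe=WQ==' → invalid (bad char(s): ['=']; '=' in middle)
String 4: 'MkM4YMgM' → valid
String 5: 'ww==' → valid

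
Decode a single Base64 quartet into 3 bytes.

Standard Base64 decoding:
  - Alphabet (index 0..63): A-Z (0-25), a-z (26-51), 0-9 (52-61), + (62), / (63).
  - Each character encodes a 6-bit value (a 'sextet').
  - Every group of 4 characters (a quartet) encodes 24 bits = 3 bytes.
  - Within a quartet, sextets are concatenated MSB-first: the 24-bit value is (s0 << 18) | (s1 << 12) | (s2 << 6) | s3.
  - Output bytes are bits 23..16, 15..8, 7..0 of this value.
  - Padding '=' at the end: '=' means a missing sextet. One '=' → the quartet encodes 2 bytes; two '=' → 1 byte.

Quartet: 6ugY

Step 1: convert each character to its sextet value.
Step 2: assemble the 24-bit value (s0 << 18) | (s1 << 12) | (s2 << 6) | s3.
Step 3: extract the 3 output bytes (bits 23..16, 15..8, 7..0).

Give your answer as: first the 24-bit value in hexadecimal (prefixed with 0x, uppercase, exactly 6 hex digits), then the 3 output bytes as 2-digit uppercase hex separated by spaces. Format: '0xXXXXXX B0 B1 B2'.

Answer: 0xEAE818 EA E8 18

Derivation:
Sextets: 6=58, u=46, g=32, Y=24
24-bit: (58<<18) | (46<<12) | (32<<6) | 24
      = 0xE80000 | 0x02E000 | 0x000800 | 0x000018
      = 0xEAE818
Bytes: (v>>16)&0xFF=EA, (v>>8)&0xFF=E8, v&0xFF=18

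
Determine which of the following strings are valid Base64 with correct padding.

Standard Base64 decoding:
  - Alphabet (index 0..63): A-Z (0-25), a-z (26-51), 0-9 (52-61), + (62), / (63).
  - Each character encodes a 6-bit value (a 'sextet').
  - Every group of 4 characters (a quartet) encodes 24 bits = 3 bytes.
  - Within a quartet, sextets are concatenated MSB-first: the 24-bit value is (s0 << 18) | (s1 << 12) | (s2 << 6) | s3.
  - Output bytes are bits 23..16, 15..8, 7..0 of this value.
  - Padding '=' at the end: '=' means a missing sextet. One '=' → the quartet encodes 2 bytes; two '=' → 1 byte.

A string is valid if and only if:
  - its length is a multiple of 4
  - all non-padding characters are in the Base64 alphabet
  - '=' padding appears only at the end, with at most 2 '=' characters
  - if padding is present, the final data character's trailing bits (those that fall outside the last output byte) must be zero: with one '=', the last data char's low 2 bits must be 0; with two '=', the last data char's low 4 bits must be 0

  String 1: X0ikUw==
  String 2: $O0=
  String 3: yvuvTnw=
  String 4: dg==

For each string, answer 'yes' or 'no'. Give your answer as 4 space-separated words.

String 1: 'X0ikUw==' → valid
String 2: '$O0=' → invalid (bad char(s): ['$'])
String 3: 'yvuvTnw=' → valid
String 4: 'dg==' → valid

Answer: yes no yes yes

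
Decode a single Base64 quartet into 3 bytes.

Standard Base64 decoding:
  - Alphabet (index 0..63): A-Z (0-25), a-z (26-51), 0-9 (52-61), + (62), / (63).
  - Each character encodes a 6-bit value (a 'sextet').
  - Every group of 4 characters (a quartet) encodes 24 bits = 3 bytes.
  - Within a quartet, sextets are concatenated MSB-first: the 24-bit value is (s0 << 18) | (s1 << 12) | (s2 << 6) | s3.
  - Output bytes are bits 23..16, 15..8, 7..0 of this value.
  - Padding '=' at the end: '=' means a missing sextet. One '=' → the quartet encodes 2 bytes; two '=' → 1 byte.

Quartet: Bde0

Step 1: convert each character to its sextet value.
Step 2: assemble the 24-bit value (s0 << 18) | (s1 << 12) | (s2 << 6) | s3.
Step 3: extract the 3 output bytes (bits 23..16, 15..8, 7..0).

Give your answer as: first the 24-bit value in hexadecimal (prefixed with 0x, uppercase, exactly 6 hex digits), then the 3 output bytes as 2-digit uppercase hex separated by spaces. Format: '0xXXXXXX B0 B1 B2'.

Answer: 0x05D7B4 05 D7 B4

Derivation:
Sextets: B=1, d=29, e=30, 0=52
24-bit: (1<<18) | (29<<12) | (30<<6) | 52
      = 0x040000 | 0x01D000 | 0x000780 | 0x000034
      = 0x05D7B4
Bytes: (v>>16)&0xFF=05, (v>>8)&0xFF=D7, v&0xFF=B4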